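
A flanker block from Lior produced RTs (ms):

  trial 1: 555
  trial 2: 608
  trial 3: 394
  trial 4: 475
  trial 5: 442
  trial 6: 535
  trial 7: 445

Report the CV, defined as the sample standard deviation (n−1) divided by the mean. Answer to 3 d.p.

0.152

n = 7, Σ = 3454, M = 493.4286
Σ(x−M)² = 33861.714; s = √(33861.714/6) = 75.1240
CV = 75.1240 / 493.4286 = 0.15225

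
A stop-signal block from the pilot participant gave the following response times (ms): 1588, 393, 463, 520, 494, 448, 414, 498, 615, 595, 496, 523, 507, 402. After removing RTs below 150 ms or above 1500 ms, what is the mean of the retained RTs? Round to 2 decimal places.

Excluded: 1588
Retained (n=13): Σ = 6368
Mean = 6368/13 = 489.8462

489.85 ms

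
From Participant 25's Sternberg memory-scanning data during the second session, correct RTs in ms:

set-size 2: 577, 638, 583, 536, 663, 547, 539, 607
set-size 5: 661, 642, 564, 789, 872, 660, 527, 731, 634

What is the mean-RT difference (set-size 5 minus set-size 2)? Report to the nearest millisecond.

M(set-size 2) = 4690/8 = 586.250
M(set-size 5) = 6080/9 = 675.556
Difference = 675.556 − 586.250 = 89.306 ms

89 ms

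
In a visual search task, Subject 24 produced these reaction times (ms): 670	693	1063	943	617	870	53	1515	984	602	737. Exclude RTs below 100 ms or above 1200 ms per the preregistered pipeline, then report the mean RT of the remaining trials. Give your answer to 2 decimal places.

797.67 ms

Excluded: 53, 1515
Retained (n=9): Σ = 7179
Mean = 7179/9 = 797.6667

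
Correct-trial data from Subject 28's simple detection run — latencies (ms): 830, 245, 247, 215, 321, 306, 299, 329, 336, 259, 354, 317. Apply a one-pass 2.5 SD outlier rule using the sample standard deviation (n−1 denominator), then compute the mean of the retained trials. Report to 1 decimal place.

293.5 ms

n = 12, ΣRT = 4058, M = 338.167
Σ(x−M)² = 283979.67; s = √(283979.67/11) = 160.675
Cutoffs: 338.167 ± 2.5·160.675 → [-63.5, 739.9]
Outside: 830 → excluded.
Retained (n=11): Σ = 3228, mean = 3228/11 = 293.455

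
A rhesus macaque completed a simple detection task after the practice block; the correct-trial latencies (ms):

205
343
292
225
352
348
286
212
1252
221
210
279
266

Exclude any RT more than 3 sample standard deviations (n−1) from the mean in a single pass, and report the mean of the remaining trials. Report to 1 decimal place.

n = 13, ΣRT = 4491, M = 345.462
Σ(x−M)² = 924885.23; s = √(924885.23/12) = 277.622
Cutoffs: 345.462 ± 3·277.622 → [-487.4, 1178.3]
Outside: 1252 → excluded.
Retained (n=12): Σ = 3239, mean = 3239/12 = 269.917

269.9 ms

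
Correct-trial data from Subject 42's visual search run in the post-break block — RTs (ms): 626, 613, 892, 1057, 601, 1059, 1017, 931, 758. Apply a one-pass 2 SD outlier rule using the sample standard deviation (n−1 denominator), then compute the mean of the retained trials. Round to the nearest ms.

n = 9, ΣRT = 7554, M = 839.333
Σ(x−M)² = 298530.00; s = √(298530.00/8) = 193.174
Cutoffs: 839.333 ± 2·193.174 → [453.0, 1225.7]
No RTs fall outside the cutoffs; all 9 retained. Mean = 7554/9 = 839.333

839 ms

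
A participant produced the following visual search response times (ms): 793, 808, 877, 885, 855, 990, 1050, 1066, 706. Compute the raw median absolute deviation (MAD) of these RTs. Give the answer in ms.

84 ms

Sorted: 706, 793, 808, 855, 877, 885, 990, 1050, 1066 → median = 877
|x − 877|: 84, 69, 0, 8, 22, 113, 173, 189, 171
Sorted deviations: 0, 8, 22, 69, 84, 113, 171, 173, 189 → MAD = 84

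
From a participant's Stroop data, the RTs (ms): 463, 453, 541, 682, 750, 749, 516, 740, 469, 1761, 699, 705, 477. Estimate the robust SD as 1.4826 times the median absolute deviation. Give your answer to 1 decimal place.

Sorted: 453, 463, 469, 477, 516, 541, 682, 699, 705, 740, 749, 750, 1761 → median = 682
|x − 682| sorted: 0, 17, 23, 58, 67, 68, 141, 166, 205, 213, 219, 229, 1079 → MAD = 141
Robust SD ≈ 1.4826 × 141 = 209.047

209.0 ms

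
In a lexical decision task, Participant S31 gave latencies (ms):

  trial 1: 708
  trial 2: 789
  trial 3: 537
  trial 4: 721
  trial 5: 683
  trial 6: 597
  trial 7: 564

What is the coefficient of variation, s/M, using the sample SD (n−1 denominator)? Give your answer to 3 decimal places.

0.141

n = 7, Σ = 4599, M = 657.0000
Σ(x−M)² = 51446.000; s = √(51446.000/6) = 92.5977
CV = 92.5977 / 657.0000 = 0.14094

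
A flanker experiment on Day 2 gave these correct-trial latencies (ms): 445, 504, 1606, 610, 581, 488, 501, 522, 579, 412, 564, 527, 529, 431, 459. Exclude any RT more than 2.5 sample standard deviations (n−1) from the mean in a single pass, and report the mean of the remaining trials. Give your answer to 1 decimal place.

510.9 ms

n = 15, ΣRT = 8758, M = 583.867
Σ(x−M)² = 1166155.73; s = √(1166155.73/14) = 288.612
Cutoffs: 583.867 ± 2.5·288.612 → [-137.7, 1305.4]
Outside: 1606 → excluded.
Retained (n=14): Σ = 7152, mean = 7152/14 = 510.857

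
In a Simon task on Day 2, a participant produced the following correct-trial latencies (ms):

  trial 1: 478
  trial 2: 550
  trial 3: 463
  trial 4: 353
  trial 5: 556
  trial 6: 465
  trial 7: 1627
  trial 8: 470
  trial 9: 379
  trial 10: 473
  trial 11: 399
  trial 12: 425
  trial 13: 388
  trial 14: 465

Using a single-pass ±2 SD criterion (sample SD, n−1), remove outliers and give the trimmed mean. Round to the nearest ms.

451 ms

n = 14, ΣRT = 7491, M = 535.071
Σ(x−M)² = 1329096.93; s = √(1329096.93/13) = 319.747
Cutoffs: 535.071 ± 2·319.747 → [-104.4, 1174.6]
Outside: 1627 → excluded.
Retained (n=13): Σ = 5864, mean = 5864/13 = 451.077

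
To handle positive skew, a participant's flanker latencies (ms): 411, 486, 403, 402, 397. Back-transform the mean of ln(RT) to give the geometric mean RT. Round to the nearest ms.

419 ms

ln(RT): 6.0186, 6.1862, 5.9989, 5.9965, 5.9839
Mean ln(RT) = 30.1841/5 = 6.03683
Geometric mean = exp(6.03683) = 418.56 ms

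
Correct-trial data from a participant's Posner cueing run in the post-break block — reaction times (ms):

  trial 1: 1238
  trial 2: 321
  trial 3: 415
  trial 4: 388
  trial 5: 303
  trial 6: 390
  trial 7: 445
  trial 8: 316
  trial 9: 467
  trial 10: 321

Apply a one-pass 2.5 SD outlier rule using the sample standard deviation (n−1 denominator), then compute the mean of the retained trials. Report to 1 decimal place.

n = 10, ΣRT = 4604, M = 460.400
Σ(x−M)² = 701692.40; s = √(701692.40/9) = 279.224
Cutoffs: 460.400 ± 2.5·279.224 → [-237.7, 1158.5]
Outside: 1238 → excluded.
Retained (n=9): Σ = 3366, mean = 3366/9 = 374.000

374.0 ms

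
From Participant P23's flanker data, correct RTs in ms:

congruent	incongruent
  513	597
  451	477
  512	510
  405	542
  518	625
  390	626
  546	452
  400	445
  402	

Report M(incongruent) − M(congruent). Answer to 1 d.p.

74.6 ms

M(congruent) = 4137/9 = 459.667
M(incongruent) = 4274/8 = 534.250
Difference = 534.250 − 459.667 = 74.583 ms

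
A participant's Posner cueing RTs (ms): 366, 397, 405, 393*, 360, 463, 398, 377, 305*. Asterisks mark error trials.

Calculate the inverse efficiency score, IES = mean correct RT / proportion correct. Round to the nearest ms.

Correct trials (n=7): 366, 397, 405, 360, 463, 398, 377
Mean correct RT = 2766/7 = 395.1429 ms
Proportion correct = 7/9
IES = 395.1429 / (7/9) = 508.041 ms

508 ms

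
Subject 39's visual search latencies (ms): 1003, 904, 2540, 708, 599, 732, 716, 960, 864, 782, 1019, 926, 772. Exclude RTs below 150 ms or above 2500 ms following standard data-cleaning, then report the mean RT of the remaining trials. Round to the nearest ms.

832 ms

Excluded: 2540
Retained (n=12): Σ = 9985
Mean = 9985/12 = 832.0833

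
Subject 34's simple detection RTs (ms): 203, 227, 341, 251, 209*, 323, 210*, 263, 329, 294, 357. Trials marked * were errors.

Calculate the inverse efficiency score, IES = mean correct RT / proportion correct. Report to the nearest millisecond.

351 ms

Correct trials (n=9): 203, 227, 341, 251, 323, 263, 329, 294, 357
Mean correct RT = 2588/9 = 287.5556 ms
Proportion correct = 9/11
IES = 287.5556 / (9/11) = 351.457 ms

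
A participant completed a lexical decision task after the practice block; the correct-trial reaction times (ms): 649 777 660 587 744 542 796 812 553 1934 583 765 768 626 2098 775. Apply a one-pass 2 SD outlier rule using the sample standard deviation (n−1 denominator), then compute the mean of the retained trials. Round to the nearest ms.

688 ms

n = 16, ΣRT = 13669, M = 854.312
Σ(x−M)² = 3222969.44; s = √(3222969.44/15) = 463.535
Cutoffs: 854.312 ± 2·463.535 → [-72.8, 1781.4]
Outside: 1934, 2098 → excluded.
Retained (n=14): Σ = 9637, mean = 9637/14 = 688.357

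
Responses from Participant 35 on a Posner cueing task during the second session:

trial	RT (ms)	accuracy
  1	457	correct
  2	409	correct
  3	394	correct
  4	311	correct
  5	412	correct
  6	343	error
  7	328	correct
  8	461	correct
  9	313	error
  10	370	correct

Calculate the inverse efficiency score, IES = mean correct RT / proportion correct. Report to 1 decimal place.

Correct trials (n=8): 457, 409, 394, 311, 412, 328, 461, 370
Mean correct RT = 3142/8 = 392.7500 ms
Proportion correct = 8/10
IES = 392.7500 / (8/10) = 490.938 ms

490.9 ms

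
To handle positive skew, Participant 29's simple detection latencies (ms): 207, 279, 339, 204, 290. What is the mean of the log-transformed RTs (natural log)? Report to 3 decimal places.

ln(RT): 5.3327, 5.6312, 5.8260, 5.3181, 5.6699
Σ ln(RT) = 27.7779
Mean = 27.7779/5 = 5.55559

5.556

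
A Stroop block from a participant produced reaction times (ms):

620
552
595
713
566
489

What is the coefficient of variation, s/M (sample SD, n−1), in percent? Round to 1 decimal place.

12.8%

n = 6, Σ = 3535, M = 589.1667
Σ(x−M)² = 28270.833; s = √(28270.833/5) = 75.1942
CV = 75.1942 / 589.1667 = 0.12763 = 12.763%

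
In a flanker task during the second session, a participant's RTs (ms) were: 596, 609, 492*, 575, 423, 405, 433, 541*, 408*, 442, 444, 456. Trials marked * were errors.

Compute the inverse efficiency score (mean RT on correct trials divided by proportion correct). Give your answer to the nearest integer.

649 ms

Correct trials (n=9): 596, 609, 575, 423, 405, 433, 442, 444, 456
Mean correct RT = 4383/9 = 487.0000 ms
Proportion correct = 9/12
IES = 487.0000 / (9/12) = 649.333 ms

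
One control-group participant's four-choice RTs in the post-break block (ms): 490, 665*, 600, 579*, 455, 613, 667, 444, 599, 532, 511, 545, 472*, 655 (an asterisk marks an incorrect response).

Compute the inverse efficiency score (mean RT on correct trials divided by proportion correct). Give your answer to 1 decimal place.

Correct trials (n=11): 490, 600, 455, 613, 667, 444, 599, 532, 511, 545, 655
Mean correct RT = 6111/11 = 555.5455 ms
Proportion correct = 11/14
IES = 555.5455 / (11/14) = 707.058 ms

707.1 ms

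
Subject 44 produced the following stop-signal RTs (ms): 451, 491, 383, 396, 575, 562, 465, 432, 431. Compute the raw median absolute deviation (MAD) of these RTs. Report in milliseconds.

Sorted: 383, 396, 431, 432, 451, 465, 491, 562, 575 → median = 451
|x − 451|: 0, 40, 68, 55, 124, 111, 14, 19, 20
Sorted deviations: 0, 14, 19, 20, 40, 55, 68, 111, 124 → MAD = 40

40 ms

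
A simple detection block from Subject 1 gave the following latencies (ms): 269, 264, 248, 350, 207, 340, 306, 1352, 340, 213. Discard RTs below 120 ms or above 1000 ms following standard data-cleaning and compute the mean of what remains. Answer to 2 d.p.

281.89 ms

Excluded: 1352
Retained (n=9): Σ = 2537
Mean = 2537/9 = 281.8889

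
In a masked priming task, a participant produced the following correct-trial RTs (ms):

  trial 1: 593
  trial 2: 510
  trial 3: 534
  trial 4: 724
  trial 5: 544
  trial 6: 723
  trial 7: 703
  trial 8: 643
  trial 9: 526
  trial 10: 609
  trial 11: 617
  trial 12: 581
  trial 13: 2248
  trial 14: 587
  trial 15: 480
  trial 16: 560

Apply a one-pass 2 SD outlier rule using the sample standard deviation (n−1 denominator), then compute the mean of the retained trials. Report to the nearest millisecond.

n = 16, ΣRT = 11182, M = 698.875
Σ(x−M)² = 2640463.75; s = √(2640463.75/15) = 419.560
Cutoffs: 698.875 ± 2·419.560 → [-140.2, 1538.0]
Outside: 2248 → excluded.
Retained (n=15): Σ = 8934, mean = 8934/15 = 595.600

596 ms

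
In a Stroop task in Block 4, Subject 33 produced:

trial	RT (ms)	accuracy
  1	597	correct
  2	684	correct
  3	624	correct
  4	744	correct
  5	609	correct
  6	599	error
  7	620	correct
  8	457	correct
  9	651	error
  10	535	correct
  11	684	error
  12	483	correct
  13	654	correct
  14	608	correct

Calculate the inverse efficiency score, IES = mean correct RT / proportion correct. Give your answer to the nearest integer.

Correct trials (n=11): 597, 684, 624, 744, 609, 620, 457, 535, 483, 654, 608
Mean correct RT = 6615/11 = 601.3636 ms
Proportion correct = 11/14
IES = 601.3636 / (11/14) = 765.372 ms

765 ms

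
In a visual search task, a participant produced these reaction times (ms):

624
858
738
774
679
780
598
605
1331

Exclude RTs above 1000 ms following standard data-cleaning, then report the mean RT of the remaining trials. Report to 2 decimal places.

Excluded: 1331
Retained (n=8): Σ = 5656
Mean = 5656/8 = 707.0000

707.00 ms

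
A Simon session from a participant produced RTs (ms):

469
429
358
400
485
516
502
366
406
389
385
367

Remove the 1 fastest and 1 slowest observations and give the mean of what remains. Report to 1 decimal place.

419.8 ms

Sorted: 358, 366, 367, 385, 389, 400, 406, 429, 469, 485, 502, 516
Drop lowest 1 (358) and highest 1 (516)
Remaining (n=10): Σ = 4198, mean = 4198/10 = 419.800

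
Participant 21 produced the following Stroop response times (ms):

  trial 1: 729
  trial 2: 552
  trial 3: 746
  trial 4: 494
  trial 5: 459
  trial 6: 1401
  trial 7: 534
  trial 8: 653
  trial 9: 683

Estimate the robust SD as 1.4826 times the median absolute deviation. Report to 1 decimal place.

Sorted: 459, 494, 534, 552, 653, 683, 729, 746, 1401 → median = 653
|x − 653| sorted: 0, 30, 76, 93, 101, 119, 159, 194, 748 → MAD = 101
Robust SD ≈ 1.4826 × 101 = 149.743

149.7 ms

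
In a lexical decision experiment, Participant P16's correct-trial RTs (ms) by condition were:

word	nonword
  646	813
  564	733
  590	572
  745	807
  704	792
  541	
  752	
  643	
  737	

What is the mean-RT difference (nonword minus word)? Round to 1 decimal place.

85.4 ms

M(word) = 5922/9 = 658.000
M(nonword) = 3717/5 = 743.400
Difference = 743.400 − 658.000 = 85.400 ms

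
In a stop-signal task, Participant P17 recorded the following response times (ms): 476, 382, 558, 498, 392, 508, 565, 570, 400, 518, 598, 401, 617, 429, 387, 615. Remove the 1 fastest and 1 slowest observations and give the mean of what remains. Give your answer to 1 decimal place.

Sorted: 382, 387, 392, 400, 401, 429, 476, 498, 508, 518, 558, 565, 570, 598, 615, 617
Drop lowest 1 (382) and highest 1 (617)
Remaining (n=14): Σ = 6915, mean = 6915/14 = 493.929

493.9 ms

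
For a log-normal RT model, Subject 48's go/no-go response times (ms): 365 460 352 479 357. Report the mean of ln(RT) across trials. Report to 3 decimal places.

5.989

ln(RT): 5.8999, 6.1312, 5.8636, 6.1717, 5.8777
Σ ln(RT) = 29.9442
Mean = 29.9442/5 = 5.98884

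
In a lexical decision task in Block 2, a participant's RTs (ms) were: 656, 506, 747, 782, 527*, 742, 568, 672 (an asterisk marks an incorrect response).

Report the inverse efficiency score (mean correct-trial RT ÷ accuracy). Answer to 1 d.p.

762.9 ms

Correct trials (n=7): 656, 506, 747, 782, 742, 568, 672
Mean correct RT = 4673/7 = 667.5714 ms
Proportion correct = 7/8
IES = 667.5714 / (7/8) = 762.939 ms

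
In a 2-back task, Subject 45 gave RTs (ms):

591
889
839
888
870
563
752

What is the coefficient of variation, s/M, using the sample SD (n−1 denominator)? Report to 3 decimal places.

n = 7, Σ = 5392, M = 770.2857
Σ(x−M)² = 118059.429; s = √(118059.429/6) = 140.2732
CV = 140.2732 / 770.2857 = 0.18211

0.182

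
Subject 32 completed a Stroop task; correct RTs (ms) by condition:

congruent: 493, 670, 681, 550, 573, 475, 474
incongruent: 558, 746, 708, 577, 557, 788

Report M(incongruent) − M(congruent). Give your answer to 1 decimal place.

96.2 ms

M(congruent) = 3916/7 = 559.429
M(incongruent) = 3934/6 = 655.667
Difference = 655.667 − 559.429 = 96.238 ms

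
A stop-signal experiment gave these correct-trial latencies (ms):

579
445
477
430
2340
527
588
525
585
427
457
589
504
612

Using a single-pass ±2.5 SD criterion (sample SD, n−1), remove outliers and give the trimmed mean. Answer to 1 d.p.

n = 14, ΣRT = 9085, M = 648.929
Σ(x−M)² = 3133760.93; s = √(3133760.93/13) = 490.977
Cutoffs: 648.929 ± 2.5·490.977 → [-578.5, 1876.4]
Outside: 2340 → excluded.
Retained (n=13): Σ = 6745, mean = 6745/13 = 518.846

518.8 ms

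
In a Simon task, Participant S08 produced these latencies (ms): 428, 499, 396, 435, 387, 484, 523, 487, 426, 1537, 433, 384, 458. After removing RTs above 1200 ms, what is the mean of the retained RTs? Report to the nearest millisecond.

Excluded: 1537
Retained (n=12): Σ = 5340
Mean = 5340/12 = 445.0000

445 ms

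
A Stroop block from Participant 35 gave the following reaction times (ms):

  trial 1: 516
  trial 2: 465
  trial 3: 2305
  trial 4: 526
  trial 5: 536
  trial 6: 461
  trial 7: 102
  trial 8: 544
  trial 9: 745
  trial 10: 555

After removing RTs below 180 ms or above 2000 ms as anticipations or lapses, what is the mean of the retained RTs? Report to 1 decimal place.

543.5 ms

Excluded: 102, 2305
Retained (n=8): Σ = 4348
Mean = 4348/8 = 543.5000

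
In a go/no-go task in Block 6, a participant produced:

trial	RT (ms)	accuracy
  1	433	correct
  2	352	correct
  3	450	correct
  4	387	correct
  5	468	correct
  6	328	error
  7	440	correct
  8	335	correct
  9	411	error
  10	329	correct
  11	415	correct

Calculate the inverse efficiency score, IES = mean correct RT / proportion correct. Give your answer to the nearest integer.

Correct trials (n=9): 433, 352, 450, 387, 468, 440, 335, 329, 415
Mean correct RT = 3609/9 = 401.0000 ms
Proportion correct = 9/11
IES = 401.0000 / (9/11) = 490.111 ms

490 ms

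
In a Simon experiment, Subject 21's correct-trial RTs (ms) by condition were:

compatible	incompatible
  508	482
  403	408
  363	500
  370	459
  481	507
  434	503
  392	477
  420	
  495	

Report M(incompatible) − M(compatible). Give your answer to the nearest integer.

M(compatible) = 3866/9 = 429.556
M(incompatible) = 3336/7 = 476.571
Difference = 476.571 − 429.556 = 47.016 ms

47 ms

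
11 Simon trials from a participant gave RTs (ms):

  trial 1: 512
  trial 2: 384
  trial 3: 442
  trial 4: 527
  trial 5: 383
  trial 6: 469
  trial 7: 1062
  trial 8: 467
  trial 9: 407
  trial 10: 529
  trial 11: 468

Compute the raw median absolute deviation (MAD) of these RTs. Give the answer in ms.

Sorted: 383, 384, 407, 442, 467, 468, 469, 512, 527, 529, 1062 → median = 468
|x − 468|: 44, 84, 26, 59, 85, 1, 594, 1, 61, 61, 0
Sorted deviations: 0, 1, 1, 26, 44, 59, 61, 61, 84, 85, 594 → MAD = 59

59 ms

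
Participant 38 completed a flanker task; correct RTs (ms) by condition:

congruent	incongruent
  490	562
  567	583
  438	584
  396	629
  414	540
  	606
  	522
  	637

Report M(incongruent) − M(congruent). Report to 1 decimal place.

M(congruent) = 2305/5 = 461.000
M(incongruent) = 4663/8 = 582.875
Difference = 582.875 − 461.000 = 121.875 ms

121.9 ms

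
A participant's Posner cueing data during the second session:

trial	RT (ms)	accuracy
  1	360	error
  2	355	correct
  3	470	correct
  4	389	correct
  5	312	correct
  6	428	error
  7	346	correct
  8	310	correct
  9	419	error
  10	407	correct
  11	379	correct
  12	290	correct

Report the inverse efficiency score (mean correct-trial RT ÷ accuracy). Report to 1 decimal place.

482.7 ms

Correct trials (n=9): 355, 470, 389, 312, 346, 310, 407, 379, 290
Mean correct RT = 3258/9 = 362.0000 ms
Proportion correct = 9/12
IES = 362.0000 / (9/12) = 482.667 ms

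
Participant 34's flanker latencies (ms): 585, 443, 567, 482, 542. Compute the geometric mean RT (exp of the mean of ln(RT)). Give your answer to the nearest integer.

ln(RT): 6.3716, 6.0936, 6.3404, 6.1779, 6.2953
Mean ln(RT) = 31.2788/5 = 6.25575
Geometric mean = exp(6.25575) = 521.00 ms

521 ms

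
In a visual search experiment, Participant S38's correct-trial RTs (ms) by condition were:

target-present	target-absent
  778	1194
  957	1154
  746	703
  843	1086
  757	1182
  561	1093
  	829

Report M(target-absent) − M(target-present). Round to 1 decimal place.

260.8 ms

M(target-present) = 4642/6 = 773.667
M(target-absent) = 7241/7 = 1034.429
Difference = 1034.429 − 773.667 = 260.762 ms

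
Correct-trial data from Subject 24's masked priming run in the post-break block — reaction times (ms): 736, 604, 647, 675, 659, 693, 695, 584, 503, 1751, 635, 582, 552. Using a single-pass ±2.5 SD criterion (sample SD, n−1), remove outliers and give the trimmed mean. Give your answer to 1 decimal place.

630.4 ms

n = 13, ΣRT = 9316, M = 716.615
Σ(x−M)² = 1209031.08; s = √(1209031.08/12) = 317.415
Cutoffs: 716.615 ± 2.5·317.415 → [-76.9, 1510.2]
Outside: 1751 → excluded.
Retained (n=12): Σ = 7565, mean = 7565/12 = 630.417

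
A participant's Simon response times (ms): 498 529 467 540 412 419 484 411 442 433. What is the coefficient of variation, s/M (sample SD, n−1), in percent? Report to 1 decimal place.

10.3%

n = 10, Σ = 4635, M = 463.5000
Σ(x−M)² = 20546.500; s = √(20546.500/9) = 47.7802
CV = 47.7802 / 463.5000 = 0.10309 = 10.309%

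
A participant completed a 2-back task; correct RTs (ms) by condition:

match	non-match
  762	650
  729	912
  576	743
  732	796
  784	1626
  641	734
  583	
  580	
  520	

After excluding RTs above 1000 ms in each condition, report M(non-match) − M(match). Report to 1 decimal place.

non-match: exclude 1626
M(match) = 5907/9 = 656.333
M(non-match) = 3835/5 = 767.000
Difference = 767.000 − 656.333 = 110.667 ms

110.7 ms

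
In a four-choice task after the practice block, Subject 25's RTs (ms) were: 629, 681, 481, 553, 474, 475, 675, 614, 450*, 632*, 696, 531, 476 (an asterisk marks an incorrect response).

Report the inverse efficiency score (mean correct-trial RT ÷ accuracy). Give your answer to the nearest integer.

675 ms

Correct trials (n=11): 629, 681, 481, 553, 474, 475, 675, 614, 696, 531, 476
Mean correct RT = 6285/11 = 571.3636 ms
Proportion correct = 11/13
IES = 571.3636 / (11/13) = 675.248 ms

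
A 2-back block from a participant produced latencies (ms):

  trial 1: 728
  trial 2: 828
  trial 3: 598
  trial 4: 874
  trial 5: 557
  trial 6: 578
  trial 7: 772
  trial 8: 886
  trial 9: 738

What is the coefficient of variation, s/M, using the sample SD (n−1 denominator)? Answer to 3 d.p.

0.173

n = 9, Σ = 6559, M = 728.7778
Σ(x−M)² = 126951.556; s = √(126951.556/8) = 125.9720
CV = 125.9720 / 728.7778 = 0.17285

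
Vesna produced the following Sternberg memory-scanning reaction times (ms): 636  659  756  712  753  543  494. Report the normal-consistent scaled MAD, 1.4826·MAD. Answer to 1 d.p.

139.4 ms

Sorted: 494, 543, 636, 659, 712, 753, 756 → median = 659
|x − 659| sorted: 0, 23, 53, 94, 97, 116, 165 → MAD = 94
Robust SD ≈ 1.4826 × 94 = 139.364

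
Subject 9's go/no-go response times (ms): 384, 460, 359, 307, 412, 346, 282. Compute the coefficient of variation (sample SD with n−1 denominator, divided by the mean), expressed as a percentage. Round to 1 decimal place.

16.7%

n = 7, Σ = 2550, M = 364.2857
Σ(x−M)² = 22241.429; s = √(22241.429/6) = 60.8844
CV = 60.8844 / 364.2857 = 0.16713 = 16.713%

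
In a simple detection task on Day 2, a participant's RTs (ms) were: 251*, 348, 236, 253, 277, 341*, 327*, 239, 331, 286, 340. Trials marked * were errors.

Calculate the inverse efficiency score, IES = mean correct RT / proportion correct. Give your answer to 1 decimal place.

397.0 ms

Correct trials (n=8): 348, 236, 253, 277, 239, 331, 286, 340
Mean correct RT = 2310/8 = 288.7500 ms
Proportion correct = 8/11
IES = 288.7500 / (8/11) = 397.031 ms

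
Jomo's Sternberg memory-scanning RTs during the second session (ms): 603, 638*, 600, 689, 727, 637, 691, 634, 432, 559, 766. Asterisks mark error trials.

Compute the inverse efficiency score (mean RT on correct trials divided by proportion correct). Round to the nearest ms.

Correct trials (n=10): 603, 600, 689, 727, 637, 691, 634, 432, 559, 766
Mean correct RT = 6338/10 = 633.8000 ms
Proportion correct = 10/11
IES = 633.8000 / (10/11) = 697.180 ms

697 ms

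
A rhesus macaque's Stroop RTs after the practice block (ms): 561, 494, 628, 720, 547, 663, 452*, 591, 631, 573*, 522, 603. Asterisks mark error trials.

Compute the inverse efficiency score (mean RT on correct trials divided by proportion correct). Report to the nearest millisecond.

Correct trials (n=10): 561, 494, 628, 720, 547, 663, 591, 631, 522, 603
Mean correct RT = 5960/10 = 596.0000 ms
Proportion correct = 10/12
IES = 596.0000 / (10/12) = 715.200 ms

715 ms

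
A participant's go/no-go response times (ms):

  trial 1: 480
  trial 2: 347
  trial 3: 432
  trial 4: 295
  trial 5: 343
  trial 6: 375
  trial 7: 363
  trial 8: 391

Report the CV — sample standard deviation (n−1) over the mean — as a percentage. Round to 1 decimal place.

n = 8, Σ = 3026, M = 378.2500
Σ(x−M)² = 22797.500; s = √(22797.500/7) = 57.0683
CV = 57.0683 / 378.2500 = 0.15087 = 15.087%

15.1%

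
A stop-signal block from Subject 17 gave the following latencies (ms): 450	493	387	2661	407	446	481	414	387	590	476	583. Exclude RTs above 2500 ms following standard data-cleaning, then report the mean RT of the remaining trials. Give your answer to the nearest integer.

465 ms

Excluded: 2661
Retained (n=11): Σ = 5114
Mean = 5114/11 = 464.9091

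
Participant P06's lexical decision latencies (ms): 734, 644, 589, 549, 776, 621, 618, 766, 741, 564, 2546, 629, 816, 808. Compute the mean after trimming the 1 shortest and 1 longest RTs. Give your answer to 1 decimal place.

Sorted: 549, 564, 589, 618, 621, 629, 644, 734, 741, 766, 776, 808, 816, 2546
Drop lowest 1 (549) and highest 1 (2546)
Remaining (n=12): Σ = 8306, mean = 8306/12 = 692.167

692.2 ms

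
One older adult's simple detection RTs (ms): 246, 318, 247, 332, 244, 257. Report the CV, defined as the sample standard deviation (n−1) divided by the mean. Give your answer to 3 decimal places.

n = 6, Σ = 1644, M = 274.0000
Σ(x−M)² = 8002.000; s = √(8002.000/5) = 40.0050
CV = 40.0050 / 274.0000 = 0.14600

0.146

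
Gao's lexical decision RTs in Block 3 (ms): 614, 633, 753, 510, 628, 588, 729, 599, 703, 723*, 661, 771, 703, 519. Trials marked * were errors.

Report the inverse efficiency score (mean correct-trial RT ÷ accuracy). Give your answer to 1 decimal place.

696.8 ms

Correct trials (n=13): 614, 633, 753, 510, 628, 588, 729, 599, 703, 661, 771, 703, 519
Mean correct RT = 8411/13 = 647.0000 ms
Proportion correct = 13/14
IES = 647.0000 / (13/14) = 696.769 ms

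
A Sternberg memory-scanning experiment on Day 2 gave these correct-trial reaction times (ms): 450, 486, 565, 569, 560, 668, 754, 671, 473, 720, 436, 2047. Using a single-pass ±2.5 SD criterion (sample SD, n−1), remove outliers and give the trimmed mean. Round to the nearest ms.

577 ms

n = 12, ΣRT = 8399, M = 699.917
Σ(x−M)² = 2104096.92; s = √(2104096.92/11) = 437.357
Cutoffs: 699.917 ± 2.5·437.357 → [-393.5, 1793.3]
Outside: 2047 → excluded.
Retained (n=11): Σ = 6352, mean = 6352/11 = 577.455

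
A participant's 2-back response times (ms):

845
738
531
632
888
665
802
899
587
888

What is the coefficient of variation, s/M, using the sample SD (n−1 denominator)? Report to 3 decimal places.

n = 10, Σ = 7475, M = 747.5000
Σ(x−M)² = 167778.500; s = √(167778.500/9) = 136.5359
CV = 136.5359 / 747.5000 = 0.18266

0.183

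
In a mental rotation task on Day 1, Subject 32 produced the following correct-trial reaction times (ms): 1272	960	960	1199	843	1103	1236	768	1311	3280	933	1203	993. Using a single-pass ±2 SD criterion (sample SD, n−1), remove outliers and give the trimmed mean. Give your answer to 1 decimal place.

1065.1 ms

n = 13, ΣRT = 16061, M = 1235.462
Σ(x−M)² = 4881683.23; s = √(4881683.23/12) = 637.814
Cutoffs: 1235.462 ± 2·637.814 → [-40.2, 2511.1]
Outside: 3280 → excluded.
Retained (n=12): Σ = 12781, mean = 12781/12 = 1065.083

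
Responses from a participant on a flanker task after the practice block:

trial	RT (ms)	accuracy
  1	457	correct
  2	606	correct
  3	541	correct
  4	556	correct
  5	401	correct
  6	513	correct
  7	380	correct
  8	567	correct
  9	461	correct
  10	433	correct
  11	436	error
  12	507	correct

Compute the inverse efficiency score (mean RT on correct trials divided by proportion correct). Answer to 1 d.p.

537.7 ms

Correct trials (n=11): 457, 606, 541, 556, 401, 513, 380, 567, 461, 433, 507
Mean correct RT = 5422/11 = 492.9091 ms
Proportion correct = 11/12
IES = 492.9091 / (11/12) = 537.719 ms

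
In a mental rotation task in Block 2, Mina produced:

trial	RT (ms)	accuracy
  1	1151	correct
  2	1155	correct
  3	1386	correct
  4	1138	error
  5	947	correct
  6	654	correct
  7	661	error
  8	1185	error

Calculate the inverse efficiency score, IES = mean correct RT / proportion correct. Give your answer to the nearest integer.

Correct trials (n=5): 1151, 1155, 1386, 947, 654
Mean correct RT = 5293/5 = 1058.6000 ms
Proportion correct = 5/8
IES = 1058.6000 / (5/8) = 1693.760 ms

1694 ms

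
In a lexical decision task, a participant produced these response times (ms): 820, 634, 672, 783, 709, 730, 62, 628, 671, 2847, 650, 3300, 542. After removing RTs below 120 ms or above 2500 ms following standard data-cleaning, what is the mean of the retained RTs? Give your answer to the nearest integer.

Excluded: 62, 2847, 3300
Retained (n=10): Σ = 6839
Mean = 6839/10 = 683.9000

684 ms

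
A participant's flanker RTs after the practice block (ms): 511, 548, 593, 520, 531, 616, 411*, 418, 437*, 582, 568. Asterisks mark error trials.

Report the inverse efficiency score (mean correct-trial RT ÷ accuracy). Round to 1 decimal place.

663.7 ms

Correct trials (n=9): 511, 548, 593, 520, 531, 616, 418, 582, 568
Mean correct RT = 4887/9 = 543.0000 ms
Proportion correct = 9/11
IES = 543.0000 / (9/11) = 663.667 ms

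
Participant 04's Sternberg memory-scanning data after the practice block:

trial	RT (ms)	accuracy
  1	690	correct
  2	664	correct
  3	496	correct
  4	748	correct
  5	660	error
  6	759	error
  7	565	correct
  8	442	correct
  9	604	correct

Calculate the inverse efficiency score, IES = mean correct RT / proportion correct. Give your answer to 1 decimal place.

Correct trials (n=7): 690, 664, 496, 748, 565, 442, 604
Mean correct RT = 4209/7 = 601.2857 ms
Proportion correct = 7/9
IES = 601.2857 / (7/9) = 773.082 ms

773.1 ms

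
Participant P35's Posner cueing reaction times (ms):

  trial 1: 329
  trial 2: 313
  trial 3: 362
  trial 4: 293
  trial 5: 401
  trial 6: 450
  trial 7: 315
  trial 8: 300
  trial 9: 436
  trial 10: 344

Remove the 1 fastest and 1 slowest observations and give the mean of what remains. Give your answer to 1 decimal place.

Sorted: 293, 300, 313, 315, 329, 344, 362, 401, 436, 450
Drop lowest 1 (293) and highest 1 (450)
Remaining (n=8): Σ = 2800, mean = 2800/8 = 350.000

350.0 ms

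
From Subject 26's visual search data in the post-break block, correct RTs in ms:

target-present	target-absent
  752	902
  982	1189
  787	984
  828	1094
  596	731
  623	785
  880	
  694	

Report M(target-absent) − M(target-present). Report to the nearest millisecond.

M(target-present) = 6142/8 = 767.750
M(target-absent) = 5685/6 = 947.500
Difference = 947.500 − 767.750 = 179.750 ms

180 ms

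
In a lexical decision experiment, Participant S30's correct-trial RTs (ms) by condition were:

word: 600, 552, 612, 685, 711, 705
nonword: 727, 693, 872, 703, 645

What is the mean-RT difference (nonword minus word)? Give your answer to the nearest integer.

M(word) = 3865/6 = 644.167
M(nonword) = 3640/5 = 728.000
Difference = 728.000 − 644.167 = 83.833 ms

84 ms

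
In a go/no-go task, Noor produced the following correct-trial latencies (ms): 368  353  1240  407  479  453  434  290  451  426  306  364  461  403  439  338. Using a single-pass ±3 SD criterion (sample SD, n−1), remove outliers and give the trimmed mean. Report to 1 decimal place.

398.1 ms

n = 16, ΣRT = 7212, M = 450.750
Σ(x−M)² = 712483.00; s = √(712483.00/15) = 217.942
Cutoffs: 450.750 ± 3·217.942 → [-203.1, 1104.6]
Outside: 1240 → excluded.
Retained (n=15): Σ = 5972, mean = 5972/15 = 398.133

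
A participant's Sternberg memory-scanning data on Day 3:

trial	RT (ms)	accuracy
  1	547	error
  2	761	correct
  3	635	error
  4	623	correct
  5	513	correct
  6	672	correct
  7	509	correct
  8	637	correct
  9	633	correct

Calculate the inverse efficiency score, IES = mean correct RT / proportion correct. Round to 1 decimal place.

798.6 ms

Correct trials (n=7): 761, 623, 513, 672, 509, 637, 633
Mean correct RT = 4348/7 = 621.1429 ms
Proportion correct = 7/9
IES = 621.1429 / (7/9) = 798.612 ms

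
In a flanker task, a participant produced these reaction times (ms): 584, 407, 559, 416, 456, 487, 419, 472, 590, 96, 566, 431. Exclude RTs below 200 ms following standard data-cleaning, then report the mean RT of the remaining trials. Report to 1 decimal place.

489.7 ms

Excluded: 96
Retained (n=11): Σ = 5387
Mean = 5387/11 = 489.7273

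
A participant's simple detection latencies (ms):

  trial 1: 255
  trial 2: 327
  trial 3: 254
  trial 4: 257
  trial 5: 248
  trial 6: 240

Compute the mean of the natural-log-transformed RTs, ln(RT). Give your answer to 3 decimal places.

ln(RT): 5.5413, 5.7900, 5.5373, 5.5491, 5.5134, 5.4806
Σ ln(RT) = 33.4117
Mean = 33.4117/6 = 5.56862

5.569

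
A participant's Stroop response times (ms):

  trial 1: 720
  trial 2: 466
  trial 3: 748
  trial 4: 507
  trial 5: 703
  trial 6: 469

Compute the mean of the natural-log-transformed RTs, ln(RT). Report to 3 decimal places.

ln(RT): 6.5793, 6.1442, 6.6174, 6.2285, 6.5554, 6.1506
Σ ln(RT) = 38.2753
Mean = 38.2753/6 = 6.37922

6.379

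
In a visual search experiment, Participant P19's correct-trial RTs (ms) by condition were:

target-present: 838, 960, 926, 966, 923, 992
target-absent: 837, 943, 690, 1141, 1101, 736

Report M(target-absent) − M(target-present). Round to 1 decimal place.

-26.2 ms

M(target-present) = 5605/6 = 934.167
M(target-absent) = 5448/6 = 908.000
Difference = 908.000 − 934.167 = -26.167 ms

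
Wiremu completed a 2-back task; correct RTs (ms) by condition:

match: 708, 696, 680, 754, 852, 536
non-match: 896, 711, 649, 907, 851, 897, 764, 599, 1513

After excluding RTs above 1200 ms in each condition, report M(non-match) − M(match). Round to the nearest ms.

non-match: exclude 1513
M(match) = 4226/6 = 704.333
M(non-match) = 6274/8 = 784.250
Difference = 784.250 − 704.333 = 79.917 ms

80 ms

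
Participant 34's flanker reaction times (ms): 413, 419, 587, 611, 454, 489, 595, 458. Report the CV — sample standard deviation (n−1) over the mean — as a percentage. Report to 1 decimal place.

16.3%

n = 8, Σ = 4026, M = 503.2500
Σ(x−M)² = 46961.500; s = √(46961.500/7) = 81.9072
CV = 81.9072 / 503.2500 = 0.16276 = 16.276%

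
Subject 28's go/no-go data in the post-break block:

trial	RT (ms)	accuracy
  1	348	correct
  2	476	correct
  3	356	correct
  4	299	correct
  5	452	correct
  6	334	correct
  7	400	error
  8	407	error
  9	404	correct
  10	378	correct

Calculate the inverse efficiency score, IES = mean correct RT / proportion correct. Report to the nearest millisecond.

Correct trials (n=8): 348, 476, 356, 299, 452, 334, 404, 378
Mean correct RT = 3047/8 = 380.8750 ms
Proportion correct = 8/10
IES = 380.8750 / (8/10) = 476.094 ms

476 ms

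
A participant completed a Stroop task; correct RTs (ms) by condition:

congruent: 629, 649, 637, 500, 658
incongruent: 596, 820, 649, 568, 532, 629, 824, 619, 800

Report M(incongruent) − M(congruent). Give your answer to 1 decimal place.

56.2 ms

M(congruent) = 3073/5 = 614.600
M(incongruent) = 6037/9 = 670.778
Difference = 670.778 − 614.600 = 56.178 ms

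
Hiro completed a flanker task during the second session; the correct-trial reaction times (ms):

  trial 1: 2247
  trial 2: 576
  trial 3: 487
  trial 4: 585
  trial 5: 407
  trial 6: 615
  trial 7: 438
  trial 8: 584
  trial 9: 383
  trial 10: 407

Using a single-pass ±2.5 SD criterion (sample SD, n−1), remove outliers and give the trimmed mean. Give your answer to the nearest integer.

n = 10, ΣRT = 6729, M = 672.900
Σ(x−M)² = 2821346.90; s = √(2821346.90/9) = 559.896
Cutoffs: 672.900 ± 2.5·559.896 → [-726.8, 2072.6]
Outside: 2247 → excluded.
Retained (n=9): Σ = 4482, mean = 4482/9 = 498.000

498 ms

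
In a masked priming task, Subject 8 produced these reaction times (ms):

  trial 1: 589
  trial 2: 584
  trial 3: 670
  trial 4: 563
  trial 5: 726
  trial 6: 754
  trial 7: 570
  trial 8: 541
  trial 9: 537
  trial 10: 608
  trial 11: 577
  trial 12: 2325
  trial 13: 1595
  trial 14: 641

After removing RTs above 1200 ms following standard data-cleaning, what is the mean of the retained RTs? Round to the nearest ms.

Excluded: 1595, 2325
Retained (n=12): Σ = 7360
Mean = 7360/12 = 613.3333

613 ms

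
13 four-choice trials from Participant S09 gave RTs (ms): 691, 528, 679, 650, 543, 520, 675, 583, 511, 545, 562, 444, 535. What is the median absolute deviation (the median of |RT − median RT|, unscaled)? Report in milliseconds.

34 ms

Sorted: 444, 511, 520, 528, 535, 543, 545, 562, 583, 650, 675, 679, 691 → median = 545
|x − 545|: 146, 17, 134, 105, 2, 25, 130, 38, 34, 0, 17, 101, 10
Sorted deviations: 0, 2, 10, 17, 17, 25, 34, 38, 101, 105, 130, 134, 146 → MAD = 34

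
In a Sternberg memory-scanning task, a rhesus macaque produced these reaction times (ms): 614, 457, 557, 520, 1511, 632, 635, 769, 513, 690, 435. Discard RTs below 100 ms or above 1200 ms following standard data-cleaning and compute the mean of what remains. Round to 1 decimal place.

Excluded: 1511
Retained (n=10): Σ = 5822
Mean = 5822/10 = 582.2000

582.2 ms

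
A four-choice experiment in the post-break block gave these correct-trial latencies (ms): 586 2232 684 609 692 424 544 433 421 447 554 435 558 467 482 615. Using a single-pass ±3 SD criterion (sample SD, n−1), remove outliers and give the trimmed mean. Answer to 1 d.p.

530.1 ms

n = 16, ΣRT = 10183, M = 636.438
Σ(x−M)² = 2838371.94; s = √(2838371.94/15) = 435.000
Cutoffs: 636.438 ± 3·435.000 → [-668.6, 1941.4]
Outside: 2232 → excluded.
Retained (n=15): Σ = 7951, mean = 7951/15 = 530.067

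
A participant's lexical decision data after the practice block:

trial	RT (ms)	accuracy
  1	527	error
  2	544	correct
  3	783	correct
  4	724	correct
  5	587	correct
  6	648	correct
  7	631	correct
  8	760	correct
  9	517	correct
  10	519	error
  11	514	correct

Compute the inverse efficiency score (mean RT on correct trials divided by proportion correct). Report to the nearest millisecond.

775 ms

Correct trials (n=9): 544, 783, 724, 587, 648, 631, 760, 517, 514
Mean correct RT = 5708/9 = 634.2222 ms
Proportion correct = 9/11
IES = 634.2222 / (9/11) = 775.160 ms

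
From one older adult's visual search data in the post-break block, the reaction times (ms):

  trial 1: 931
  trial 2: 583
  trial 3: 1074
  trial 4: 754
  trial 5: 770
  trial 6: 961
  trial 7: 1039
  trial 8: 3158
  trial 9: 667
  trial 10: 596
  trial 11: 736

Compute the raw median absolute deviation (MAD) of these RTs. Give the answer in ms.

Sorted: 583, 596, 667, 736, 754, 770, 931, 961, 1039, 1074, 3158 → median = 770
|x − 770|: 161, 187, 304, 16, 0, 191, 269, 2388, 103, 174, 34
Sorted deviations: 0, 16, 34, 103, 161, 174, 187, 191, 269, 304, 2388 → MAD = 174

174 ms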